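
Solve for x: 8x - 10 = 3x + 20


Starting with: 8x - 10 = 3x + 20
Move all x terms to left: (8 - 3)x = 20 + 10
Simplify: 5x = 30
Divide both sides by 5: x = 6

x = 6


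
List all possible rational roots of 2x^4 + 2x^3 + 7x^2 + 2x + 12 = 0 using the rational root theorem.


Rational root theorem: possible roots are ±p/q where:
  p divides the constant term (12): p ∈ {1, 2, 3, 4, 6, 12}
  q divides the leading coefficient (2): q ∈ {1, 2}

All possible rational roots: -12, -6, -4, -3, -2, -3/2, -1, -1/2, 1/2, 1, 3/2, 2, 3, 4, 6, 12

-12, -6, -4, -3, -2, -3/2, -1, -1/2, 1/2, 1, 3/2, 2, 3, 4, 6, 12


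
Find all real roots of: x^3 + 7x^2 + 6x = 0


The constant term is 0, so x = 0 is a root. Factor out x:
  x(x^2 + 7x + 6) = 0
Solve the quadratic x^2 + 7x + 6 = 0: discriminant = 7^2 - 4(1)(6) = 49 - 24 = 25.
sqrt(25) = 5, so x = (-7 ± 5)/2: x = -1 or x = -6.

x = -6, x = -1, x = 0


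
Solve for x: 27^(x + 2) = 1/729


Express both sides with the same base.
1/729 = 27^(-2)
Since the bases match, equate exponents: x + 2 = -2
So x = -2 - (2) = -4

x = -4


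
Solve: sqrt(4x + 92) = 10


Square both sides: 4x + 92 = 10^2 = 100
4x = 100 - 92 = 8
x = 2
Check: sqrt(4*2 + 92) = sqrt(100) = 10 ✓

x = 2


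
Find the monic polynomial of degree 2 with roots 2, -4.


A monic polynomial with roots 2, -4 is:
p(x) = (x - 2)(x + 4)
After multiplying by (x - 2): x - 2
After multiplying by (x + 4): x^2 + 2x - 8

x^2 + 2x - 8


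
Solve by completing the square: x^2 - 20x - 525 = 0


Start: x^2 - 20x - 525 = 0
Move constant: x^2 - 20x = 525
Half of -20 is -10, squared is 100
Add 100 to both sides: x^2 - 20x + 100 = 625
(x - 10)^2 = 625
x - 10 = ±25
x = 10 + 25 = 35 or x = 10 - 25 = -15

x = -15, x = 35


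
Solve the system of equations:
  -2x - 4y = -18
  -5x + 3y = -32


Using Cramer's rule:
Determinant D = (-2)(3) - (-5)(-4) = -6 - 20 = -26
Dx = (-18)(3) - (-32)(-4) = -54 - 128 = -182
Dy = (-2)(-32) - (-5)(-18) = 64 - 90 = -26
x = Dx/D = -182/-26 = 7
y = Dy/D = -26/-26 = 1

x = 7, y = 1


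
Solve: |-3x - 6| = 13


An absolute value equation |expr| = 13 gives two cases:
Case 1: -3x - 6 = 13
  -3x = 19, so x = -19/3
Case 2: -3x - 6 = -13
  -3x = -7, so x = 7/3

x = -19/3, x = 7/3


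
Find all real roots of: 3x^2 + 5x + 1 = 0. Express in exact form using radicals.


Using the quadratic formula: x = (-b ± sqrt(b^2 - 4ac)) / (2a)
Here a = 3, b = 5, c = 1
Discriminant = b^2 - 4ac = 5^2 - 4(3)(1) = 25 - 12 = 13
Since discriminant = 13 > 0, there are two real roots.
x = (-5 ± sqrt(13)) / 6
Numerically: x ≈ -0.2324 or x ≈ -1.4343

x = (-5 + sqrt(13)) / 6 or x = (-5 - sqrt(13)) / 6


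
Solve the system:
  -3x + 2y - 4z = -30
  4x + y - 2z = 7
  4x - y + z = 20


Using Cramer's rule. Expand each determinant along the first row.
D  = (-3)*[1*1 - (-2)*(-1)] - 2*[4*1 - (-2)*4] + (-4)*[4*(-1) - 1*4]
  = (-3)*(-1) - 2*(12) + (-4)*(-8) = 11
Dx = (-30)*[1*1 - (-2)*(-1)] - 2*[7*1 - (-2)*20] + (-4)*[7*(-1) - 1*20]
  = (-30)*(-1) - 2*(47) + (-4)*(-27) = 44
Dy = (-3)*[7*1 - (-2)*20] - (-30)*[4*1 - (-2)*4] + (-4)*[4*20 - 7*4]
  = (-3)*(47) - (-30)*(12) + (-4)*(52) = 11
Dz = (-3)*[1*20 - 7*(-1)] - 2*[4*20 - 7*4] + (-30)*[4*(-1) - 1*4]
  = (-3)*(27) - 2*(52) + (-30)*(-8) = 55
x = Dx/D = 44/11 = 4, y = Dy/D = 11/11 = 1, z = Dz/D = 55/11 = 5
Check eq1: (-3)(4) + (2)(1) + (-4)(5) = -30 = -30 ✓
Check eq2: (4)(4) + (1)(1) + (-2)(5) = 7 = 7 ✓
Check eq3: (4)(4) + (-1)(1) + (1)(5) = 20 = 20 ✓

x = 4, y = 1, z = 5


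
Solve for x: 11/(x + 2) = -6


Multiply both sides by (x + 2): 11 = -6(x + 2)
Distribute: 11 = -6x - 12
-6x = 11 + 12 = 23
x = -23/6

x = -23/6


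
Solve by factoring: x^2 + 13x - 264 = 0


We need two numbers that multiply to -264 and add to 13.
Those numbers are -11 and 24 (since (-11) * 24 = -264 and (-11) + 24 = 13).
So x^2 + 13x - 264 = (x - 11)(x + 24) = 0
Setting each factor to zero: x = 11 or x = -24

x = -24, x = 11


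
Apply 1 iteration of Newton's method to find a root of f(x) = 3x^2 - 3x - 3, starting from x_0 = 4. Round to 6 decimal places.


Newton's method: x_(n+1) = x_n - f(x_n)/f'(x_n)
f(x) = 3x^2 - 3x - 3
f'(x) = 6x - 3

Iteration 1:
  f(4.000000) = 33.000000
  f'(4.000000) = 21.000000
  x_1 = 4.000000 - (33.000000)/(21.000000) = 2.428571

x_1 = 2.428571


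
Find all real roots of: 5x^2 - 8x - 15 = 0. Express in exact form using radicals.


Using the quadratic formula: x = (-b ± sqrt(b^2 - 4ac)) / (2a)
Here a = 5, b = -8, c = -15
Discriminant = b^2 - 4ac = (-8)^2 - 4(5)(-15) = 64 + 300 = 364
Since discriminant = 364 > 0, there are two real roots.
x = (8 ± 2*sqrt(91)) / 10
Simplifying: x = (4 ± sqrt(91)) / 5
Numerically: x ≈ 2.7079 or x ≈ -1.1079

x = (4 + sqrt(91)) / 5 or x = (4 - sqrt(91)) / 5


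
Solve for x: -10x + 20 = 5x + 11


Starting with: -10x + 20 = 5x + 11
Move all x terms to left: (-10 - 5)x = 11 - 20
Simplify: -15x = -9
Divide both sides by -15: x = 3/5

x = 3/5


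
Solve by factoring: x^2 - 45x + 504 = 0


We need two numbers that multiply to 504 and add to -45.
Those numbers are -21 and -24 (since (-21) * (-24) = 504 and (-21) + (-24) = -45).
So x^2 - 45x + 504 = (x - 21)(x - 24) = 0
Setting each factor to zero: x = 21 or x = 24

x = 21, x = 24


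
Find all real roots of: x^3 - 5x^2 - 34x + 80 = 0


Let p(x) = x^3 - 5x^2 - 34x + 80. By the rational root theorem (leading coefficient 1), any rational root is an integer divisor of 80: try ±1, ±2, ... in turn.
Test x = 1: value = 42 ≠ 0.
Test x = -1: value = 108 ≠ 0.
Test x = 2: value = 0 ✓, so (x - 2) is a factor.
Synthetic division by (x - 2): bring down 1; 1(2) - 5 = -3; (-3)(2) - 34 = -40; (-40)(2) + 80 = 0 → quotient x^2 - 3x - 40, remainder 0.
Solve the quadratic x^2 - 3x - 40 = 0: discriminant = (-3)^2 - 4(1)(-40) = 9 + 160 = 169.
sqrt(169) = 13, so x = (3 ± 13)/2: x = 8 or x = -5.

x = -5, x = 2, x = 8


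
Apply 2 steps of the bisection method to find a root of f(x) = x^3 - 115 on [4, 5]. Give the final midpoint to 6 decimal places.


f(x) = x^3 - 115
f(4) = -51 < 0
f(5) = 10 > 0

Step 1: midpoint = (4.000000 + 5.000000)/2 = 4.500000
  f(4.500000) = -23.875000
  f(mid) < 0, so root is in [4.500000, 5.000000]

Step 2: midpoint = (4.500000 + 5.000000)/2 = 4.750000
  f(4.750000) = -7.828125
  f(mid) < 0, so root is in [4.750000, 5.000000]

midpoint = 4.750000


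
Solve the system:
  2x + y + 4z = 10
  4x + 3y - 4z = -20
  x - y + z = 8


Using Cramer's rule. Expand each determinant along the first row.
D  = 2*[3*1 - (-4)*(-1)] - 1*[4*1 - (-4)*1] + 4*[4*(-1) - 3*1]
  = 2*(-1) - 1*(8) + 4*(-7) = -38
Dx = 10*[3*1 - (-4)*(-1)] - 1*[(-20)*1 - (-4)*8] + 4*[(-20)*(-1) - 3*8]
  = 10*(-1) - 1*(12) + 4*(-4) = -38
Dy = 2*[(-20)*1 - (-4)*8] - 10*[4*1 - (-4)*1] + 4*[4*8 - (-20)*1]
  = 2*(12) - 10*(8) + 4*(52) = 152
Dz = 2*[3*8 - (-20)*(-1)] - 1*[4*8 - (-20)*1] + 10*[4*(-1) - 3*1]
  = 2*(4) - 1*(52) + 10*(-7) = -114
x = Dx/D = -38/-38 = 1, y = Dy/D = 152/-38 = -4, z = Dz/D = -114/-38 = 3
Check eq1: (2)(1) + (1)(-4) + (4)(3) = 10 = 10 ✓
Check eq2: (4)(1) + (3)(-4) + (-4)(3) = -20 = -20 ✓
Check eq3: (1)(1) + (-1)(-4) + (1)(3) = 8 = 8 ✓

x = 1, y = -4, z = 3


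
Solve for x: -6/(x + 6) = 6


Multiply both sides by (x + 6): -6 = 6(x + 6)
Distribute: -6 = 6x + 36
6x = -6 - 36 = -42
x = -7

x = -7


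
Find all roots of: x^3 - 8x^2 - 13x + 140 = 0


Let p(x) = x^3 - 8x^2 - 13x + 140. By the rational root theorem (leading coefficient 1), any rational root is an integer divisor of 140: try ±1, ±2, ... in turn.
Test x = 1: value = 120 ≠ 0.
Test x = -1: value = 144 ≠ 0.
Test x = 2: value = 90 ≠ 0.
Test x = -2: value = 126 ≠ 0.
Test x = 4: value = 24 ≠ 0.
Test x = -4: value = 0 ✓, so (x + 4) is a factor.
Synthetic division by (x + 4): bring down 1; 1(-4) - 8 = -12; (-12)(-4) - 13 = 35; 35(-4) + 140 = 0 → quotient x^2 - 12x + 35, remainder 0.
Solve the quadratic x^2 - 12x + 35 = 0: discriminant = (-12)^2 - 4(1)(35) = 144 - 140 = 4.
sqrt(4) = 2, so x = (12 ± 2)/2: x = 7 or x = 5.
Collecting all roots found:

x = -4, x = 5, x = 7


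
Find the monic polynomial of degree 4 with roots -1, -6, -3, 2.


A monic polynomial with roots -1, -6, -3, 2 is:
p(x) = (x + 1)(x + 6)(x + 3)(x - 2)
After multiplying by (x + 1): x + 1
After multiplying by (x + 6): x^2 + 7x + 6
After multiplying by (x + 3): x^3 + 10x^2 + 27x + 18
After multiplying by (x - 2): x^4 + 8x^3 + 7x^2 - 36x - 36

x^4 + 8x^3 + 7x^2 - 36x - 36


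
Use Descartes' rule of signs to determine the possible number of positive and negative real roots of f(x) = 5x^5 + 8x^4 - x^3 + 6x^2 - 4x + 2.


Descartes' rule of signs:

For positive roots, count sign changes in f(x) = 5x^5 + 8x^4 - x^3 + 6x^2 - 4x + 2:
Signs of coefficients: +, +, -, +, -, +
Number of sign changes: 4
Possible positive real roots: 4, 2, 0

For negative roots, examine f(-x) = -5x^5 + 8x^4 + x^3 + 6x^2 + 4x + 2:
Signs of coefficients: -, +, +, +, +, +
Number of sign changes: 1
Possible negative real roots: 1

Positive roots: 4 or 2 or 0; Negative roots: 1


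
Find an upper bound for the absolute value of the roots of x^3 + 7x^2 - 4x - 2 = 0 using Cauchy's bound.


Cauchy's bound: all roots r satisfy |r| <= 1 + max(|a_i/a_n|) for i = 0,...,n-1
where a_n is the leading coefficient.

Coefficients: [1, 7, -4, -2]
Leading coefficient a_n = 1
Ratios |a_i/a_n|: 7, 4, 2
Maximum ratio: 7
Cauchy's bound: |r| <= 1 + 7 = 8

Upper bound = 8


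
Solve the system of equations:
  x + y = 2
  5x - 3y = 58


Using Cramer's rule:
Determinant D = (1)(-3) - (5)(1) = -3 - 5 = -8
Dx = (2)(-3) - (58)(1) = -6 - 58 = -64
Dy = (1)(58) - (5)(2) = 58 - 10 = 48
x = Dx/D = -64/-8 = 8
y = Dy/D = 48/-8 = -6

x = 8, y = -6


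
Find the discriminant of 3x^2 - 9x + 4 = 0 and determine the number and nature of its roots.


For ax^2 + bx + c = 0, discriminant D = b^2 - 4ac
Here a = 3, b = -9, c = 4
D = (-9)^2 - 4(3)(4) = 81 - 48 = 33

D = 33 > 0 but not a perfect square
The equation has 2 distinct real irrational roots.

Discriminant = 33, 2 distinct real irrational roots


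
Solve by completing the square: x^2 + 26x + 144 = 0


Start: x^2 + 26x + 144 = 0
Move constant: x^2 + 26x = -144
Half of 26 is 13, squared is 169
Add 169 to both sides: x^2 + 26x + 169 = 25
(x + 13)^2 = 25
x + 13 = ±5
x = -13 + 5 = -8 or x = -13 - 5 = -18

x = -18, x = -8


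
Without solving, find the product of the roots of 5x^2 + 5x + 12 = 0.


By Vieta's formulas for ax^2 + bx + c = 0:
  Sum of roots = -b/a
  Product of roots = c/a

Here a = 5, b = 5, c = 12
Sum = -(5)/5 = -1
Product = 12/5 = 12/5

Product = 12/5


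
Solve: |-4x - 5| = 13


An absolute value equation |expr| = 13 gives two cases:
Case 1: -4x - 5 = 13
  -4x = 18, so x = -9/2
Case 2: -4x - 5 = -13
  -4x = -8, so x = 2

x = -9/2, x = 2


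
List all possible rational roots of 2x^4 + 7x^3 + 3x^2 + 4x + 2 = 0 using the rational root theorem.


Rational root theorem: possible roots are ±p/q where:
  p divides the constant term (2): p ∈ {1, 2}
  q divides the leading coefficient (2): q ∈ {1, 2}

All possible rational roots: -2, -1, -1/2, 1/2, 1, 2

-2, -1, -1/2, 1/2, 1, 2


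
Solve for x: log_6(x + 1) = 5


Convert to exponential form: x + 1 = 6^5 = 7776
x = 7776 - 1 = 7775
Check: log_6(7775 + 1) = log_6(7776) = log_6(7776) = 5 ✓

x = 7775


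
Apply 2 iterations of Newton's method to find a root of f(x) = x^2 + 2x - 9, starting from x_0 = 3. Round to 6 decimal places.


Newton's method: x_(n+1) = x_n - f(x_n)/f'(x_n)
f(x) = x^2 + 2x - 9
f'(x) = 2x + 2

Iteration 1:
  f(3.000000) = 6.000000
  f'(3.000000) = 8.000000
  x_1 = 3.000000 - (6.000000)/(8.000000) = 2.250000

Iteration 2:
  f(2.250000) = 0.562500
  f'(2.250000) = 6.500000
  x_2 = 2.250000 - (0.562500)/(6.500000) = 2.163462

x_2 = 2.163462


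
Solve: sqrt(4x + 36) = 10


Square both sides: 4x + 36 = 10^2 = 100
4x = 100 - 36 = 64
x = 16
Check: sqrt(4*16 + 36) = sqrt(100) = 10 ✓

x = 16


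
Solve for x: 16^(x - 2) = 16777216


Express both sides with the same base.
16777216 = 16^6
Since the bases match, equate exponents: x - 2 = 6
So x = 6 - (-2) = 8

x = 8


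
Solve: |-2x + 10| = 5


An absolute value equation |expr| = 5 gives two cases:
Case 1: -2x + 10 = 5
  -2x = -5, so x = 5/2
Case 2: -2x + 10 = -5
  -2x = -15, so x = 15/2

x = 5/2, x = 15/2


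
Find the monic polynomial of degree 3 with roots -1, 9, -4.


A monic polynomial with roots -1, 9, -4 is:
p(x) = (x + 1)(x - 9)(x + 4)
After multiplying by (x + 1): x + 1
After multiplying by (x - 9): x^2 - 8x - 9
After multiplying by (x + 4): x^3 - 4x^2 - 41x - 36

x^3 - 4x^2 - 41x - 36


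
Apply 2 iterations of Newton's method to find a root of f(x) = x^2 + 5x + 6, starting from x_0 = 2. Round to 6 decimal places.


Newton's method: x_(n+1) = x_n - f(x_n)/f'(x_n)
f(x) = x^2 + 5x + 6
f'(x) = 2x + 5

Iteration 1:
  f(2.000000) = 20.000000
  f'(2.000000) = 9.000000
  x_1 = 2.000000 - (20.000000)/(9.000000) = -0.222222

Iteration 2:
  f(-0.222222) = 4.938272
  f'(-0.222222) = 4.555556
  x_2 = -0.222222 - (4.938272)/(4.555556) = -1.306233

x_2 = -1.306233


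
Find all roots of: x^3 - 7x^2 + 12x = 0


The constant term is 0, so x = 0 is a root. Factor out x:
  x^2 - 7x + 12 = 0
Solve the quadratic x^2 - 7x + 12 = 0: discriminant = (-7)^2 - 4(1)(12) = 49 - 48 = 1.
sqrt(1) = 1, so x = (7 ± 1)/2: x = 4 or x = 3.
Collecting all roots found:

x = 0, x = 3, x = 4


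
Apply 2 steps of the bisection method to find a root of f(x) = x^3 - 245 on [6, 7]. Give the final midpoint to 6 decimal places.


f(x) = x^3 - 245
f(6) = -29 < 0
f(7) = 98 > 0

Step 1: midpoint = (6.000000 + 7.000000)/2 = 6.500000
  f(6.500000) = 29.625000
  f(mid) > 0, so root is in [6.000000, 6.500000]

Step 2: midpoint = (6.000000 + 6.500000)/2 = 6.250000
  f(6.250000) = -0.859375
  f(mid) < 0, so root is in [6.250000, 6.500000]

midpoint = 6.250000


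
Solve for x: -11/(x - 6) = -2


Multiply both sides by (x - 6): -11 = -2(x - 6)
Distribute: -11 = -2x + 12
-2x = -11 - 12 = -23
x = 23/2

x = 23/2


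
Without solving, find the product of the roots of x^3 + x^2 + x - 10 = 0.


By Vieta's formulas for x^3 + bx^2 + cx + d = 0:
  r1 + r2 + r3 = -b/a = -1
  r1*r2 + r1*r3 + r2*r3 = c/a = 1
  r1*r2*r3 = -d/a = 10


Product = 10


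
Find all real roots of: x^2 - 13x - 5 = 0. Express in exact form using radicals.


Using the quadratic formula: x = (-b ± sqrt(b^2 - 4ac)) / (2a)
Here a = 1, b = -13, c = -5
Discriminant = b^2 - 4ac = (-13)^2 - 4(1)(-5) = 169 + 20 = 189
Since discriminant = 189 > 0, there are two real roots.
x = (13 ± 3*sqrt(21)) / 2
Numerically: x ≈ 13.3739 or x ≈ -0.3739

x = (13 + 3*sqrt(21)) / 2 or x = (13 - 3*sqrt(21)) / 2


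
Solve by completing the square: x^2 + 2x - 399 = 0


Start: x^2 + 2x - 399 = 0
Move constant: x^2 + 2x = 399
Half of 2 is 1, squared is 1
Add 1 to both sides: x^2 + 2x + 1 = 400
(x + 1)^2 = 400
x + 1 = ±20
x = -1 + 20 = 19 or x = -1 - 20 = -21

x = -21, x = 19


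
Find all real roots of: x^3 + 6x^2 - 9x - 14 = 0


Let p(x) = x^3 + 6x^2 - 9x - 14. By the rational root theorem (leading coefficient 1), any rational root is an integer divisor of 14: try ±1, ±2, ... in turn.
Test x = 1: value = -16 ≠ 0.
Test x = -1: value = 0 ✓, so (x + 1) is a factor.
Synthetic division by (x + 1): bring down 1; 1(-1) + 6 = 5; 5(-1) - 9 = -14; (-14)(-1) - 14 = 0 → quotient x^2 + 5x - 14, remainder 0.
Solve the quadratic x^2 + 5x - 14 = 0: discriminant = 5^2 - 4(1)(-14) = 25 + 56 = 81.
sqrt(81) = 9, so x = (-5 ± 9)/2: x = 2 or x = -7.

x = -7, x = -1, x = 2


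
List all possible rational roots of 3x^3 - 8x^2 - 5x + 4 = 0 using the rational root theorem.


Rational root theorem: possible roots are ±p/q where:
  p divides the constant term (4): p ∈ {1, 2, 4}
  q divides the leading coefficient (3): q ∈ {1, 3}

All possible rational roots: -4, -2, -4/3, -1, -2/3, -1/3, 1/3, 2/3, 1, 4/3, 2, 4

-4, -2, -4/3, -1, -2/3, -1/3, 1/3, 2/3, 1, 4/3, 2, 4


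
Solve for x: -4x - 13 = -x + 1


Starting with: -4x - 13 = -x + 1
Move all x terms to left: (-4 + 1)x = 1 + 13
Simplify: -3x = 14
Divide both sides by -3: x = -14/3

x = -14/3


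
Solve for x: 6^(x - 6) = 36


Express both sides with the same base.
36 = 6^2
Since the bases match, equate exponents: x - 6 = 2
So x = 2 - (-6) = 8

x = 8


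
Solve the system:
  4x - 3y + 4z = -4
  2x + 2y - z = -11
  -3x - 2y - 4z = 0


Using Cramer's rule. Expand each determinant along the first row.
D  = 4*[2*(-4) - (-1)*(-2)] - (-3)*[2*(-4) - (-1)*(-3)] + 4*[2*(-2) - 2*(-3)]
  = 4*(-10) - (-3)*(-11) + 4*(2) = -65
Dx = (-4)*[2*(-4) - (-1)*(-2)] - (-3)*[(-11)*(-4) - (-1)*0] + 4*[(-11)*(-2) - 2*0]
  = (-4)*(-10) - (-3)*(44) + 4*(22) = 260
Dy = 4*[(-11)*(-4) - (-1)*0] - (-4)*[2*(-4) - (-1)*(-3)] + 4*[2*0 - (-11)*(-3)]
  = 4*(44) - (-4)*(-11) + 4*(-33) = 0
Dz = 4*[2*0 - (-11)*(-2)] - (-3)*[2*0 - (-11)*(-3)] + (-4)*[2*(-2) - 2*(-3)]
  = 4*(-22) - (-3)*(-33) + (-4)*(2) = -195
x = Dx/D = 260/-65 = -4, y = Dy/D = 0/-65 = 0, z = Dz/D = -195/-65 = 3
Check eq1: (4)(-4) + (-3)(0) + (4)(3) = -4 = -4 ✓
Check eq2: (2)(-4) + (2)(0) + (-1)(3) = -11 = -11 ✓
Check eq3: (-3)(-4) + (-2)(0) + (-4)(3) = 0 = 0 ✓

x = -4, y = 0, z = 3


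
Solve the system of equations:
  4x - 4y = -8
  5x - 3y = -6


Using Cramer's rule:
Determinant D = (4)(-3) - (5)(-4) = -12 + 20 = 8
Dx = (-8)(-3) - (-6)(-4) = 24 - 24 = 0
Dy = (4)(-6) - (5)(-8) = -24 + 40 = 16
x = Dx/D = 0/8 = 0
y = Dy/D = 16/8 = 2

x = 0, y = 2


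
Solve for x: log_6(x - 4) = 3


Convert to exponential form: x - 4 = 6^3 = 216
x = 216 + 4 = 220
Check: log_6(220 - 4) = log_6(216) = log_6(216) = 3 ✓

x = 220


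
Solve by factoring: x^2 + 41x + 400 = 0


We need two numbers that multiply to 400 and add to 41.
Those numbers are 25 and 16 (since 25 * 16 = 400 and 25 + 16 = 41).
So x^2 + 41x + 400 = (x + 25)(x + 16) = 0
Setting each factor to zero: x = -25 or x = -16

x = -25, x = -16


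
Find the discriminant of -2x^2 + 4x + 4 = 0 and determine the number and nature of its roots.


For ax^2 + bx + c = 0, discriminant D = b^2 - 4ac
Here a = -2, b = 4, c = 4
D = (4)^2 - 4(-2)(4) = 16 + 32 = 48

D = 48 > 0 but not a perfect square
The equation has 2 distinct real irrational roots.

Discriminant = 48, 2 distinct real irrational roots


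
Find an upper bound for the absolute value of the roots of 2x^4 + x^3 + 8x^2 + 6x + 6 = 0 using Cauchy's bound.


Cauchy's bound: all roots r satisfy |r| <= 1 + max(|a_i/a_n|) for i = 0,...,n-1
where a_n is the leading coefficient.

Coefficients: [2, 1, 8, 6, 6]
Leading coefficient a_n = 2
Ratios |a_i/a_n|: 1/2, 4, 3, 3
Maximum ratio: 4
Cauchy's bound: |r| <= 1 + 4 = 5

Upper bound = 5


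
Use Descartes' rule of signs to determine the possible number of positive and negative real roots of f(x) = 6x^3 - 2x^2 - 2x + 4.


Descartes' rule of signs:

For positive roots, count sign changes in f(x) = 6x^3 - 2x^2 - 2x + 4:
Signs of coefficients: +, -, -, +
Number of sign changes: 2
Possible positive real roots: 2, 0

For negative roots, examine f(-x) = -6x^3 - 2x^2 + 2x + 4:
Signs of coefficients: -, -, +, +
Number of sign changes: 1
Possible negative real roots: 1

Positive roots: 2 or 0; Negative roots: 1


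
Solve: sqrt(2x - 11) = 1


Square both sides: 2x - 11 = 1^2 = 1
2x = 1 + 11 = 12
x = 6
Check: sqrt(2*6 - 11) = sqrt(1) = 1 ✓

x = 6


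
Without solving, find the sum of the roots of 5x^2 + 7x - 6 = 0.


By Vieta's formulas for ax^2 + bx + c = 0:
  Sum of roots = -b/a
  Product of roots = c/a

Here a = 5, b = 7, c = -6
Sum = -(7)/5 = -7/5
Product = -6/5 = -6/5

Sum = -7/5


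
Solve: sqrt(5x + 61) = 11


Square both sides: 5x + 61 = 11^2 = 121
5x = 121 - 61 = 60
x = 12
Check: sqrt(5*12 + 61) = sqrt(121) = 11 ✓

x = 12


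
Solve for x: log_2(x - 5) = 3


Convert to exponential form: x - 5 = 2^3 = 8
x = 8 + 5 = 13
Check: log_2(13 - 5) = log_2(8) = log_2(8) = 3 ✓

x = 13


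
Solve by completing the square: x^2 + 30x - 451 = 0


Start: x^2 + 30x - 451 = 0
Move constant: x^2 + 30x = 451
Half of 30 is 15, squared is 225
Add 225 to both sides: x^2 + 30x + 225 = 676
(x + 15)^2 = 676
x + 15 = ±26
x = -15 + 26 = 11 or x = -15 - 26 = -41

x = -41, x = 11


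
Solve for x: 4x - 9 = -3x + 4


Starting with: 4x - 9 = -3x + 4
Move all x terms to left: (4 + 3)x = 4 + 9
Simplify: 7x = 13
Divide both sides by 7: x = 13/7

x = 13/7


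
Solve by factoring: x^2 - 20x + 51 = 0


We need two numbers that multiply to 51 and add to -20.
Those numbers are -17 and -3 (since (-17) * (-3) = 51 and (-17) + (-3) = -20).
So x^2 - 20x + 51 = (x - 17)(x - 3) = 0
Setting each factor to zero: x = 17 or x = 3

x = 3, x = 17


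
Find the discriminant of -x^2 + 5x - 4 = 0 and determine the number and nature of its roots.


For ax^2 + bx + c = 0, discriminant D = b^2 - 4ac
Here a = -1, b = 5, c = -4
D = (5)^2 - 4(-1)(-4) = 25 - 16 = 9

D = 9 > 0 and is a perfect square (sqrt = 3)
The equation has 2 distinct real rational roots.

Discriminant = 9, 2 distinct real rational roots


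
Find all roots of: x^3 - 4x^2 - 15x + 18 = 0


Let p(x) = x^3 - 4x^2 - 15x + 18. By the rational root theorem (leading coefficient 1), any rational root is an integer divisor of 18: try ±1, ±2, ... in turn.
Test x = 1: value = 0 ✓, so (x - 1) is a factor.
Synthetic division by (x - 1): bring down 1; 1(1) - 4 = -3; (-3)(1) - 15 = -18; (-18)(1) + 18 = 0 → quotient x^2 - 3x - 18, remainder 0.
Solve the quadratic x^2 - 3x - 18 = 0: discriminant = (-3)^2 - 4(1)(-18) = 9 + 72 = 81.
sqrt(81) = 9, so x = (3 ± 9)/2: x = 6 or x = -3.
Collecting all roots found:

x = -3, x = 1, x = 6


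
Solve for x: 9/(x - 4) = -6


Multiply both sides by (x - 4): 9 = -6(x - 4)
Distribute: 9 = -6x + 24
-6x = 9 - 24 = -15
x = 5/2

x = 5/2


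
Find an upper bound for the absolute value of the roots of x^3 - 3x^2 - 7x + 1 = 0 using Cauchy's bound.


Cauchy's bound: all roots r satisfy |r| <= 1 + max(|a_i/a_n|) for i = 0,...,n-1
where a_n is the leading coefficient.

Coefficients: [1, -3, -7, 1]
Leading coefficient a_n = 1
Ratios |a_i/a_n|: 3, 7, 1
Maximum ratio: 7
Cauchy's bound: |r| <= 1 + 7 = 8

Upper bound = 8


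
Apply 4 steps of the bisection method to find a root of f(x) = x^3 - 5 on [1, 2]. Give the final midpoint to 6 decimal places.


f(x) = x^3 - 5
f(1) = -4 < 0
f(2) = 3 > 0

Step 1: midpoint = (1.000000 + 2.000000)/2 = 1.500000
  f(1.500000) = -1.625000
  f(mid) < 0, so root is in [1.500000, 2.000000]

Step 2: midpoint = (1.500000 + 2.000000)/2 = 1.750000
  f(1.750000) = 0.359375
  f(mid) > 0, so root is in [1.500000, 1.750000]

Step 3: midpoint = (1.500000 + 1.750000)/2 = 1.625000
  f(1.625000) = -0.708984
  f(mid) < 0, so root is in [1.625000, 1.750000]

Step 4: midpoint = (1.625000 + 1.750000)/2 = 1.687500
  f(1.687500) = -0.194580
  f(mid) < 0, so root is in [1.687500, 1.750000]

midpoint = 1.687500


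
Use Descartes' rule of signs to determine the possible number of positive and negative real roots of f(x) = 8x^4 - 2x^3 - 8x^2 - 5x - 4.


Descartes' rule of signs:

For positive roots, count sign changes in f(x) = 8x^4 - 2x^3 - 8x^2 - 5x - 4:
Signs of coefficients: +, -, -, -, -
Number of sign changes: 1
Possible positive real roots: 1

For negative roots, examine f(-x) = 8x^4 + 2x^3 - 8x^2 + 5x - 4:
Signs of coefficients: +, +, -, +, -
Number of sign changes: 3
Possible negative real roots: 3, 1

Positive roots: 1; Negative roots: 3 or 1


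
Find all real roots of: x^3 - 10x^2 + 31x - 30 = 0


Let p(x) = x^3 - 10x^2 + 31x - 30. By the rational root theorem (leading coefficient 1), any rational root is an integer divisor of 30: try ±1, ±2, ... in turn.
Test x = 1: value = -8 ≠ 0.
Test x = -1: value = -72 ≠ 0.
Test x = 2: value = 0 ✓, so (x - 2) is a factor.
Synthetic division by (x - 2): bring down 1; 1(2) - 10 = -8; (-8)(2) + 31 = 15; 15(2) - 30 = 0 → quotient x^2 - 8x + 15, remainder 0.
Solve the quadratic x^2 - 8x + 15 = 0: discriminant = (-8)^2 - 4(1)(15) = 64 - 60 = 4.
sqrt(4) = 2, so x = (8 ± 2)/2: x = 5 or x = 3.

x = 2, x = 3, x = 5


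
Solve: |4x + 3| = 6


An absolute value equation |expr| = 6 gives two cases:
Case 1: 4x + 3 = 6
  4x = 3, so x = 3/4
Case 2: 4x + 3 = -6
  4x = -9, so x = -9/4

x = -9/4, x = 3/4


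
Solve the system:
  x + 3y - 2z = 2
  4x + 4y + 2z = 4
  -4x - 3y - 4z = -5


Using Cramer's rule. Expand each determinant along the first row.
D  = 1*[4*(-4) - 2*(-3)] - 3*[4*(-4) - 2*(-4)] + (-2)*[4*(-3) - 4*(-4)]
  = 1*(-10) - 3*(-8) + (-2)*(4) = 6
Dx = 2*[4*(-4) - 2*(-3)] - 3*[4*(-4) - 2*(-5)] + (-2)*[4*(-3) - 4*(-5)]
  = 2*(-10) - 3*(-6) + (-2)*(8) = -18
Dy = 1*[4*(-4) - 2*(-5)] - 2*[4*(-4) - 2*(-4)] + (-2)*[4*(-5) - 4*(-4)]
  = 1*(-6) - 2*(-8) + (-2)*(-4) = 18
Dz = 1*[4*(-5) - 4*(-3)] - 3*[4*(-5) - 4*(-4)] + 2*[4*(-3) - 4*(-4)]
  = 1*(-8) - 3*(-4) + 2*(4) = 12
x = Dx/D = -18/6 = -3, y = Dy/D = 18/6 = 3, z = Dz/D = 12/6 = 2
Check eq1: (1)(-3) + (3)(3) + (-2)(2) = 2 = 2 ✓
Check eq2: (4)(-3) + (4)(3) + (2)(2) = 4 = 4 ✓
Check eq3: (-4)(-3) + (-3)(3) + (-4)(2) = -5 = -5 ✓

x = -3, y = 3, z = 2


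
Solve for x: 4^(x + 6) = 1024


Express both sides with the same base.
1024 = 4^5
Since the bases match, equate exponents: x + 6 = 5
So x = 5 - (6) = -1

x = -1


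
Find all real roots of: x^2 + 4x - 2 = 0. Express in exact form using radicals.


Using the quadratic formula: x = (-b ± sqrt(b^2 - 4ac)) / (2a)
Here a = 1, b = 4, c = -2
Discriminant = b^2 - 4ac = 4^2 - 4(1)(-2) = 16 + 8 = 24
Since discriminant = 24 > 0, there are two real roots.
x = (-4 ± 2*sqrt(6)) / 2
Simplifying: x = -2 ± sqrt(6)
Numerically: x ≈ 0.4495 or x ≈ -4.4495

x = -2 + sqrt(6) or x = -2 - sqrt(6)


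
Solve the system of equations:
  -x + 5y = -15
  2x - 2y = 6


Using Cramer's rule:
Determinant D = (-1)(-2) - (2)(5) = 2 - 10 = -8
Dx = (-15)(-2) - (6)(5) = 30 - 30 = 0
Dy = (-1)(6) - (2)(-15) = -6 + 30 = 24
x = Dx/D = 0/-8 = 0
y = Dy/D = 24/-8 = -3

x = 0, y = -3


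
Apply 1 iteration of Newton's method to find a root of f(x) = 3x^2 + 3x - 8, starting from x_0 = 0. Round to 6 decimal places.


Newton's method: x_(n+1) = x_n - f(x_n)/f'(x_n)
f(x) = 3x^2 + 3x - 8
f'(x) = 6x + 3

Iteration 1:
  f(0.000000) = -8.000000
  f'(0.000000) = 3.000000
  x_1 = 0.000000 - (-8.000000)/(3.000000) = 2.666667

x_1 = 2.666667


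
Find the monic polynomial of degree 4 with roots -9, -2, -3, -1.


A monic polynomial with roots -9, -2, -3, -1 is:
p(x) = (x + 9)(x + 2)(x + 3)(x + 1)
After multiplying by (x + 9): x + 9
After multiplying by (x + 2): x^2 + 11x + 18
After multiplying by (x + 3): x^3 + 14x^2 + 51x + 54
After multiplying by (x + 1): x^4 + 15x^3 + 65x^2 + 105x + 54

x^4 + 15x^3 + 65x^2 + 105x + 54


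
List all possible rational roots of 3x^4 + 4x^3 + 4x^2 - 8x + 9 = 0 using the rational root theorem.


Rational root theorem: possible roots are ±p/q where:
  p divides the constant term (9): p ∈ {1, 3, 9}
  q divides the leading coefficient (3): q ∈ {1, 3}

All possible rational roots: -9, -3, -1, -1/3, 1/3, 1, 3, 9

-9, -3, -1, -1/3, 1/3, 1, 3, 9


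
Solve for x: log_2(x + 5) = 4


Convert to exponential form: x + 5 = 2^4 = 16
x = 16 - 5 = 11
Check: log_2(11 + 5) = log_2(16) = log_2(16) = 4 ✓

x = 11


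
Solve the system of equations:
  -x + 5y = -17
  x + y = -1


Using Cramer's rule:
Determinant D = (-1)(1) - (1)(5) = -1 - 5 = -6
Dx = (-17)(1) - (-1)(5) = -17 + 5 = -12
Dy = (-1)(-1) - (1)(-17) = 1 + 17 = 18
x = Dx/D = -12/-6 = 2
y = Dy/D = 18/-6 = -3

x = 2, y = -3


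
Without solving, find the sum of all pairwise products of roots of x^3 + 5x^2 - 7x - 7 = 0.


By Vieta's formulas for x^3 + bx^2 + cx + d = 0:
  r1 + r2 + r3 = -b/a = -5
  r1*r2 + r1*r3 + r2*r3 = c/a = -7
  r1*r2*r3 = -d/a = 7


Sum of pairwise products = -7


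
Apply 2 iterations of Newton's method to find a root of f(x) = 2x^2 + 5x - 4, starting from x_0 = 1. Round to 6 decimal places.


Newton's method: x_(n+1) = x_n - f(x_n)/f'(x_n)
f(x) = 2x^2 + 5x - 4
f'(x) = 4x + 5

Iteration 1:
  f(1.000000) = 3.000000
  f'(1.000000) = 9.000000
  x_1 = 1.000000 - (3.000000)/(9.000000) = 0.666667

Iteration 2:
  f(0.666667) = 0.222222
  f'(0.666667) = 7.666667
  x_2 = 0.666667 - (0.222222)/(7.666667) = 0.637681

x_2 = 0.637681


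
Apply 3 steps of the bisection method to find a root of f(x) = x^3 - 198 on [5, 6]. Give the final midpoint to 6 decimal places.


f(x) = x^3 - 198
f(5) = -73 < 0
f(6) = 18 > 0

Step 1: midpoint = (5.000000 + 6.000000)/2 = 5.500000
  f(5.500000) = -31.625000
  f(mid) < 0, so root is in [5.500000, 6.000000]

Step 2: midpoint = (5.500000 + 6.000000)/2 = 5.750000
  f(5.750000) = -7.890625
  f(mid) < 0, so root is in [5.750000, 6.000000]

Step 3: midpoint = (5.750000 + 6.000000)/2 = 5.875000
  f(5.875000) = 4.779297
  f(mid) > 0, so root is in [5.750000, 5.875000]

midpoint = 5.875000


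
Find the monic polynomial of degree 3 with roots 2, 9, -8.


A monic polynomial with roots 2, 9, -8 is:
p(x) = (x - 2)(x - 9)(x + 8)
After multiplying by (x - 2): x - 2
After multiplying by (x - 9): x^2 - 11x + 18
After multiplying by (x + 8): x^3 - 3x^2 - 70x + 144

x^3 - 3x^2 - 70x + 144


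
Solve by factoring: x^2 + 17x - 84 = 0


We need two numbers that multiply to -84 and add to 17.
Those numbers are 21 and -4 (since 21 * (-4) = -84 and 21 + (-4) = 17).
So x^2 + 17x - 84 = (x + 21)(x - 4) = 0
Setting each factor to zero: x = -21 or x = 4

x = -21, x = 4


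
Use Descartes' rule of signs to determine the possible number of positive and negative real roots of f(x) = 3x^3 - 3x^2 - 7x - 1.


Descartes' rule of signs:

For positive roots, count sign changes in f(x) = 3x^3 - 3x^2 - 7x - 1:
Signs of coefficients: +, -, -, -
Number of sign changes: 1
Possible positive real roots: 1

For negative roots, examine f(-x) = -3x^3 - 3x^2 + 7x - 1:
Signs of coefficients: -, -, +, -
Number of sign changes: 2
Possible negative real roots: 2, 0

Positive roots: 1; Negative roots: 2 or 0


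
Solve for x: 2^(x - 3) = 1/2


Express both sides with the same base.
1/2 = 2^(-1)
Since the bases match, equate exponents: x - 3 = -1
So x = -1 - (-3) = 2

x = 2


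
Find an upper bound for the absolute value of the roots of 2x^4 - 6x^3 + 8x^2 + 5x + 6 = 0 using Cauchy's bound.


Cauchy's bound: all roots r satisfy |r| <= 1 + max(|a_i/a_n|) for i = 0,...,n-1
where a_n is the leading coefficient.

Coefficients: [2, -6, 8, 5, 6]
Leading coefficient a_n = 2
Ratios |a_i/a_n|: 3, 4, 5/2, 3
Maximum ratio: 4
Cauchy's bound: |r| <= 1 + 4 = 5

Upper bound = 5


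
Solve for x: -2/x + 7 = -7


Subtract 7 from both sides: -2/x = -14
Multiply both sides by x: -2 = -14 * x
Divide by -14: x = 1/7

x = 1/7


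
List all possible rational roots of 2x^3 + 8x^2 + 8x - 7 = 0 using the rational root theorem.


Rational root theorem: possible roots are ±p/q where:
  p divides the constant term (-7): p ∈ {1, 7}
  q divides the leading coefficient (2): q ∈ {1, 2}

All possible rational roots: -7, -7/2, -1, -1/2, 1/2, 1, 7/2, 7

-7, -7/2, -1, -1/2, 1/2, 1, 7/2, 7


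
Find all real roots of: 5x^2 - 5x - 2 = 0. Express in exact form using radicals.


Using the quadratic formula: x = (-b ± sqrt(b^2 - 4ac)) / (2a)
Here a = 5, b = -5, c = -2
Discriminant = b^2 - 4ac = (-5)^2 - 4(5)(-2) = 25 + 40 = 65
Since discriminant = 65 > 0, there are two real roots.
x = (5 ± sqrt(65)) / 10
Numerically: x ≈ 1.3062 or x ≈ -0.3062

x = (5 + sqrt(65)) / 10 or x = (5 - sqrt(65)) / 10


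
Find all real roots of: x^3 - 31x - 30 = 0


Let p(x) = x^3 - 31x - 30. By the rational root theorem (leading coefficient 1), any rational root is an integer divisor of 30: try ±1, ±2, ... in turn.
Test x = 1: value = -60 ≠ 0.
Test x = -1: value = 0 ✓, so (x + 1) is a factor.
Synthetic division by (x + 1): bring down 1; 1(-1) + 0 = -1; (-1)(-1) - 31 = -30; (-30)(-1) - 30 = 0 → quotient x^2 - x - 30, remainder 0.
Solve the quadratic x^2 - x - 30 = 0: discriminant = (-1)^2 - 4(1)(-30) = 1 + 120 = 121.
sqrt(121) = 11, so x = (1 ± 11)/2: x = 6 or x = -5.

x = -5, x = -1, x = 6


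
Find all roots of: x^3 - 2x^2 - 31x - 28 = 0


Let p(x) = x^3 - 2x^2 - 31x - 28. By the rational root theorem (leading coefficient 1), any rational root is an integer divisor of 28: try ±1, ±2, ... in turn.
Test x = 1: value = -60 ≠ 0.
Test x = -1: value = 0 ✓, so (x + 1) is a factor.
Synthetic division by (x + 1): bring down 1; 1(-1) - 2 = -3; (-3)(-1) - 31 = -28; (-28)(-1) - 28 = 0 → quotient x^2 - 3x - 28, remainder 0.
Solve the quadratic x^2 - 3x - 28 = 0: discriminant = (-3)^2 - 4(1)(-28) = 9 + 112 = 121.
sqrt(121) = 11, so x = (3 ± 11)/2: x = 7 or x = -4.
Collecting all roots found:

x = -4, x = -1, x = 7


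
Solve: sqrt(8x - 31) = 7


Square both sides: 8x - 31 = 7^2 = 49
8x = 49 + 31 = 80
x = 10
Check: sqrt(8*10 - 31) = sqrt(49) = 7 ✓

x = 10


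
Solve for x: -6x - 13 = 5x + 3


Starting with: -6x - 13 = 5x + 3
Move all x terms to left: (-6 - 5)x = 3 + 13
Simplify: -11x = 16
Divide both sides by -11: x = -16/11

x = -16/11


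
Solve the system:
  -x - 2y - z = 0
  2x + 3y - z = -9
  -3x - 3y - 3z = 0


Using Cramer's rule. Expand each determinant along the first row.
D  = (-1)*[3*(-3) - (-1)*(-3)] - (-2)*[2*(-3) - (-1)*(-3)] + (-1)*[2*(-3) - 3*(-3)]
  = (-1)*(-12) - (-2)*(-9) + (-1)*(3) = -9
Dx = 0*[3*(-3) - (-1)*(-3)] - (-2)*[(-9)*(-3) - (-1)*0] + (-1)*[(-9)*(-3) - 3*0]
  = 0*(-12) - (-2)*(27) + (-1)*(27) = 27
Dy = (-1)*[(-9)*(-3) - (-1)*0] - 0*[2*(-3) - (-1)*(-3)] + (-1)*[2*0 - (-9)*(-3)]
  = (-1)*(27) - 0*(-9) + (-1)*(-27) = 0
Dz = (-1)*[3*0 - (-9)*(-3)] - (-2)*[2*0 - (-9)*(-3)] + 0*[2*(-3) - 3*(-3)]
  = (-1)*(-27) - (-2)*(-27) + 0*(3) = -27
x = Dx/D = 27/-9 = -3, y = Dy/D = 0/-9 = 0, z = Dz/D = -27/-9 = 3
Check eq1: (-1)(-3) + (-2)(0) + (-1)(3) = 0 = 0 ✓
Check eq2: (2)(-3) + (3)(0) + (-1)(3) = -9 = -9 ✓
Check eq3: (-3)(-3) + (-3)(0) + (-3)(3) = 0 = 0 ✓

x = -3, y = 0, z = 3


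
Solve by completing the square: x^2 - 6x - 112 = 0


Start: x^2 - 6x - 112 = 0
Move constant: x^2 - 6x = 112
Half of -6 is -3, squared is 9
Add 9 to both sides: x^2 - 6x + 9 = 121
(x - 3)^2 = 121
x - 3 = ±11
x = 3 + 11 = 14 or x = 3 - 11 = -8

x = -8, x = 14


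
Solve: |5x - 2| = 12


An absolute value equation |expr| = 12 gives two cases:
Case 1: 5x - 2 = 12
  5x = 14, so x = 14/5
Case 2: 5x - 2 = -12
  5x = -10, so x = -2

x = -2, x = 14/5


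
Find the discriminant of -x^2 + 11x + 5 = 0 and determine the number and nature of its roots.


For ax^2 + bx + c = 0, discriminant D = b^2 - 4ac
Here a = -1, b = 11, c = 5
D = (11)^2 - 4(-1)(5) = 121 + 20 = 141

D = 141 > 0 but not a perfect square
The equation has 2 distinct real irrational roots.

Discriminant = 141, 2 distinct real irrational roots


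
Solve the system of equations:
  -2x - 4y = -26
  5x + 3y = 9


Using Cramer's rule:
Determinant D = (-2)(3) - (5)(-4) = -6 + 20 = 14
Dx = (-26)(3) - (9)(-4) = -78 + 36 = -42
Dy = (-2)(9) - (5)(-26) = -18 + 130 = 112
x = Dx/D = -42/14 = -3
y = Dy/D = 112/14 = 8

x = -3, y = 8


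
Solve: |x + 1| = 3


An absolute value equation |expr| = 3 gives two cases:
Case 1: x + 1 = 3
  x = 2, so x = 2
Case 2: x + 1 = -3
  x = -4, so x = -4

x = -4, x = 2


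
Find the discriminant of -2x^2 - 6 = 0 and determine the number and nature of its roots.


For ax^2 + bx + c = 0, discriminant D = b^2 - 4ac
Here a = -2, b = 0, c = -6
D = (0)^2 - 4(-2)(-6) = 0 - 48 = -48

D = -48 < 0
The equation has no real roots (2 complex conjugate roots).

Discriminant = -48, no real roots (2 complex conjugate roots)


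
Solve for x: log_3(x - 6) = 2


Convert to exponential form: x - 6 = 3^2 = 9
x = 9 + 6 = 15
Check: log_3(15 - 6) = log_3(9) = log_3(9) = 2 ✓

x = 15


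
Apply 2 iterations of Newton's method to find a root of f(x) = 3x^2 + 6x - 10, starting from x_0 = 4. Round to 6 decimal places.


Newton's method: x_(n+1) = x_n - f(x_n)/f'(x_n)
f(x) = 3x^2 + 6x - 10
f'(x) = 6x + 6

Iteration 1:
  f(4.000000) = 62.000000
  f'(4.000000) = 30.000000
  x_1 = 4.000000 - (62.000000)/(30.000000) = 1.933333

Iteration 2:
  f(1.933333) = 12.813333
  f'(1.933333) = 17.600000
  x_2 = 1.933333 - (12.813333)/(17.600000) = 1.205303

x_2 = 1.205303


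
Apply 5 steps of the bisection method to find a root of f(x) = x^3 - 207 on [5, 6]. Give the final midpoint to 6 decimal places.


f(x) = x^3 - 207
f(5) = -82 < 0
f(6) = 9 > 0

Step 1: midpoint = (5.000000 + 6.000000)/2 = 5.500000
  f(5.500000) = -40.625000
  f(mid) < 0, so root is in [5.500000, 6.000000]

Step 2: midpoint = (5.500000 + 6.000000)/2 = 5.750000
  f(5.750000) = -16.890625
  f(mid) < 0, so root is in [5.750000, 6.000000]

Step 3: midpoint = (5.750000 + 6.000000)/2 = 5.875000
  f(5.875000) = -4.220703
  f(mid) < 0, so root is in [5.875000, 6.000000]

Step 4: midpoint = (5.875000 + 6.000000)/2 = 5.937500
  f(5.937500) = 2.320068
  f(mid) > 0, so root is in [5.875000, 5.937500]

Step 5: midpoint = (5.875000 + 5.937500)/2 = 5.906250
  f(5.906250) = -0.967621
  f(mid) < 0, so root is in [5.906250, 5.937500]

midpoint = 5.906250


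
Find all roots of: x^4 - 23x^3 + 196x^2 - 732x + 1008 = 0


Let p(x) = x^4 - 23x^3 + 196x^2 - 732x + 1008. By the rational root theorem (leading coefficient 1), any rational root is an integer divisor of 1008: try ±1, ±2, ... in turn.
Test x = 1: value = 450 ≠ 0.
Test x = -1: value = 1960 ≠ 0.
Test x = 2: value = 160 ≠ 0.
Test x = -2: value = 3456 ≠ 0.
Test x = 3: value = 36 ≠ 0.
Test x = -3: value = 5670 ≠ 0.
Test x = 4: value = 0 ✓, so (x - 4) is a factor.
Synthetic division by (x - 4): bring down 1; 1(4) - 23 = -19; (-19)(4) + 196 = 120; 120(4) - 732 = -252; (-252)(4) + 1008 = 0 → quotient x^3 - 19x^2 + 120x - 252, remainder 0.
Continue with the quotient x^3 - 19x^2 + 120x - 252 (candidates must divide 252; re-test x = 4 first in case it repeats).
Test x = 4: value = -12 ≠ 0.
Test x = -4: value = -1100 ≠ 0.
Test x = 6: value = 0 ✓, so (x - 6) is a factor.
Synthetic division by (x - 6): bring down 1; 1(6) - 19 = -13; (-13)(6) + 120 = 42; 42(6) - 252 = 0 → quotient x^2 - 13x + 42, remainder 0.
Solve the quadratic x^2 - 13x + 42 = 0: discriminant = (-13)^2 - 4(1)(42) = 169 - 168 = 1.
sqrt(1) = 1, so x = (13 ± 1)/2: x = 7 or x = 6.
Collecting all roots found:

x = 4, x = 6 (multiplicity 2), x = 7


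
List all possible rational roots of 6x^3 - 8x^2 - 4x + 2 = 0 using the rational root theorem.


Rational root theorem: possible roots are ±p/q where:
  p divides the constant term (2): p ∈ {1, 2}
  q divides the leading coefficient (6): q ∈ {1, 2, 3, 6}

All possible rational roots: -2, -1, -2/3, -1/2, -1/3, -1/6, 1/6, 1/3, 1/2, 2/3, 1, 2

-2, -1, -2/3, -1/2, -1/3, -1/6, 1/6, 1/3, 1/2, 2/3, 1, 2


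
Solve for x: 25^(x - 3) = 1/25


Express both sides with the same base.
1/25 = 25^(-1)
Since the bases match, equate exponents: x - 3 = -1
So x = -1 - (-3) = 2

x = 2


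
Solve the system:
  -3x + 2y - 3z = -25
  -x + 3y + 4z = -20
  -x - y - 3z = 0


Using Cramer's rule. Expand each determinant along the first row.
D  = (-3)*[3*(-3) - 4*(-1)] - 2*[(-1)*(-3) - 4*(-1)] + (-3)*[(-1)*(-1) - 3*(-1)]
  = (-3)*(-5) - 2*(7) + (-3)*(4) = -11
Dx = (-25)*[3*(-3) - 4*(-1)] - 2*[(-20)*(-3) - 4*0] + (-3)*[(-20)*(-1) - 3*0]
  = (-25)*(-5) - 2*(60) + (-3)*(20) = -55
Dy = (-3)*[(-20)*(-3) - 4*0] - (-25)*[(-1)*(-3) - 4*(-1)] + (-3)*[(-1)*0 - (-20)*(-1)]
  = (-3)*(60) - (-25)*(7) + (-3)*(-20) = 55
Dz = (-3)*[3*0 - (-20)*(-1)] - 2*[(-1)*0 - (-20)*(-1)] + (-25)*[(-1)*(-1) - 3*(-1)]
  = (-3)*(-20) - 2*(-20) + (-25)*(4) = 0
x = Dx/D = -55/-11 = 5, y = Dy/D = 55/-11 = -5, z = Dz/D = 0/-11 = 0
Check eq1: (-3)(5) + (2)(-5) + (-3)(0) = -25 = -25 ✓
Check eq2: (-1)(5) + (3)(-5) + (4)(0) = -20 = -20 ✓
Check eq3: (-1)(5) + (-1)(-5) + (-3)(0) = 0 = 0 ✓

x = 5, y = -5, z = 0


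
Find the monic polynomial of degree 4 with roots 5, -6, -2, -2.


A monic polynomial with roots 5, -6, -2, -2 is:
p(x) = (x - 5)(x + 6)(x + 2)(x + 2)
After multiplying by (x - 5): x - 5
After multiplying by (x + 6): x^2 + x - 30
After multiplying by (x + 2): x^3 + 3x^2 - 28x - 60
After multiplying by (x + 2): x^4 + 5x^3 - 22x^2 - 116x - 120

x^4 + 5x^3 - 22x^2 - 116x - 120
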